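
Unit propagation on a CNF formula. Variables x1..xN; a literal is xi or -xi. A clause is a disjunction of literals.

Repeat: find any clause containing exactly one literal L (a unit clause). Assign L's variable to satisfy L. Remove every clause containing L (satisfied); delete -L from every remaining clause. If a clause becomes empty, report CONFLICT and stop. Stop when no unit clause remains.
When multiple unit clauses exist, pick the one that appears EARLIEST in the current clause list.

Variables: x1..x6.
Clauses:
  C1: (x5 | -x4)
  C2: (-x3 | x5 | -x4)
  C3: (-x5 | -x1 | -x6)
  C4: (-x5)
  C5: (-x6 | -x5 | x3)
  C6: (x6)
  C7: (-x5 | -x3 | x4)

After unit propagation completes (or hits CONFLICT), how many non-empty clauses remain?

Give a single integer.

unit clause [-5] forces x5=F; simplify:
  drop 5 from [5, -4] -> [-4]
  drop 5 from [-3, 5, -4] -> [-3, -4]
  satisfied 4 clause(s); 3 remain; assigned so far: [5]
unit clause [-4] forces x4=F; simplify:
  satisfied 2 clause(s); 1 remain; assigned so far: [4, 5]
unit clause [6] forces x6=T; simplify:
  satisfied 1 clause(s); 0 remain; assigned so far: [4, 5, 6]

Answer: 0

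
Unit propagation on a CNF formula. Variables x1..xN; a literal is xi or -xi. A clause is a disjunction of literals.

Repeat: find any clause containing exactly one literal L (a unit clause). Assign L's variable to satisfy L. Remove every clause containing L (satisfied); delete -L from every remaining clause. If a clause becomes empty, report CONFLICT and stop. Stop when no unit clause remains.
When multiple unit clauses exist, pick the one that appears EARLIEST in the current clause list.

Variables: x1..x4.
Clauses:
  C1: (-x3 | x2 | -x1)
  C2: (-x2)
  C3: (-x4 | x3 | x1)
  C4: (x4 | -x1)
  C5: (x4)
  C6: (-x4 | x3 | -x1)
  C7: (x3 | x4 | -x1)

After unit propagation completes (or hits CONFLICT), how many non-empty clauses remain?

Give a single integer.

Answer: 3

Derivation:
unit clause [-2] forces x2=F; simplify:
  drop 2 from [-3, 2, -1] -> [-3, -1]
  satisfied 1 clause(s); 6 remain; assigned so far: [2]
unit clause [4] forces x4=T; simplify:
  drop -4 from [-4, 3, 1] -> [3, 1]
  drop -4 from [-4, 3, -1] -> [3, -1]
  satisfied 3 clause(s); 3 remain; assigned so far: [2, 4]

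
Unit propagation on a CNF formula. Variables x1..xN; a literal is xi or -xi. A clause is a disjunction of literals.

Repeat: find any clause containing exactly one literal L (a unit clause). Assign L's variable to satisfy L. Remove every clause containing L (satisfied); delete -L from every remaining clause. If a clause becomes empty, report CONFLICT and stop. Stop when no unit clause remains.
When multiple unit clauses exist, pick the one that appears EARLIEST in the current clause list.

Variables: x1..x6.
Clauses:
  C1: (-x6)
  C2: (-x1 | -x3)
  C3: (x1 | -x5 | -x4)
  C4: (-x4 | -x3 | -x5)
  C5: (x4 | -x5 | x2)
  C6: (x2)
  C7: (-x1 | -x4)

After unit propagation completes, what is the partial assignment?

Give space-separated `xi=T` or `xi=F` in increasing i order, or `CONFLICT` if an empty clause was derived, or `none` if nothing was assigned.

unit clause [-6] forces x6=F; simplify:
  satisfied 1 clause(s); 6 remain; assigned so far: [6]
unit clause [2] forces x2=T; simplify:
  satisfied 2 clause(s); 4 remain; assigned so far: [2, 6]

Answer: x2=T x6=F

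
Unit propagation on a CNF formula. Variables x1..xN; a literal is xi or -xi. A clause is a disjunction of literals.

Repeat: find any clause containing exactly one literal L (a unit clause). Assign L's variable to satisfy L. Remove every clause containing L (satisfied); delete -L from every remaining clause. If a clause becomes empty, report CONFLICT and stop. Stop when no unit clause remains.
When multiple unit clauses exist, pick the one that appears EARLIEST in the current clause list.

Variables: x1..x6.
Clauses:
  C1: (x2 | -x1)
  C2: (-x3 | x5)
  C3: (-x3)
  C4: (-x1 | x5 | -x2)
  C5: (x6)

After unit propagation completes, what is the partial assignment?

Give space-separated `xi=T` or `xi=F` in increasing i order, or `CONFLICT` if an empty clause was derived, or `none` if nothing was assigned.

unit clause [-3] forces x3=F; simplify:
  satisfied 2 clause(s); 3 remain; assigned so far: [3]
unit clause [6] forces x6=T; simplify:
  satisfied 1 clause(s); 2 remain; assigned so far: [3, 6]

Answer: x3=F x6=T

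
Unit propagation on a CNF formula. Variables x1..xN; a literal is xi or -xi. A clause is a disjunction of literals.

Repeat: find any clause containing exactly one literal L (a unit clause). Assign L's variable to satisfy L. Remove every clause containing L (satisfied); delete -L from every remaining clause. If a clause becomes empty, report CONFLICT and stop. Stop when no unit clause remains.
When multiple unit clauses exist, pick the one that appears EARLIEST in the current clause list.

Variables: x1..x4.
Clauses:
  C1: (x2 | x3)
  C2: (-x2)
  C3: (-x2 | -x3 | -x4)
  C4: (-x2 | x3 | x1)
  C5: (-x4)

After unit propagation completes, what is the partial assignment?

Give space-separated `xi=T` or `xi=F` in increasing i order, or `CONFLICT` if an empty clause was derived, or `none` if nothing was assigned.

unit clause [-2] forces x2=F; simplify:
  drop 2 from [2, 3] -> [3]
  satisfied 3 clause(s); 2 remain; assigned so far: [2]
unit clause [3] forces x3=T; simplify:
  satisfied 1 clause(s); 1 remain; assigned so far: [2, 3]
unit clause [-4] forces x4=F; simplify:
  satisfied 1 clause(s); 0 remain; assigned so far: [2, 3, 4]

Answer: x2=F x3=T x4=F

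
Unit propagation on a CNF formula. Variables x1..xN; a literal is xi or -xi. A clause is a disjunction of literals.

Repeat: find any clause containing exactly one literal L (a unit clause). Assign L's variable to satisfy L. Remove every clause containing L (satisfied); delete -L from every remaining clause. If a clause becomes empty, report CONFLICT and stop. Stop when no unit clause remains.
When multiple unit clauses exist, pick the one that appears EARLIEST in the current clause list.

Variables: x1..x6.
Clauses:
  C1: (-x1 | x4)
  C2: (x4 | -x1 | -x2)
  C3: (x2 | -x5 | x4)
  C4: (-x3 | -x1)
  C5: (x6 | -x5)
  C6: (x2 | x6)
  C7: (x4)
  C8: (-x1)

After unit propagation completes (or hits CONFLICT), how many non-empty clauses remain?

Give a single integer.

Answer: 2

Derivation:
unit clause [4] forces x4=T; simplify:
  satisfied 4 clause(s); 4 remain; assigned so far: [4]
unit clause [-1] forces x1=F; simplify:
  satisfied 2 clause(s); 2 remain; assigned so far: [1, 4]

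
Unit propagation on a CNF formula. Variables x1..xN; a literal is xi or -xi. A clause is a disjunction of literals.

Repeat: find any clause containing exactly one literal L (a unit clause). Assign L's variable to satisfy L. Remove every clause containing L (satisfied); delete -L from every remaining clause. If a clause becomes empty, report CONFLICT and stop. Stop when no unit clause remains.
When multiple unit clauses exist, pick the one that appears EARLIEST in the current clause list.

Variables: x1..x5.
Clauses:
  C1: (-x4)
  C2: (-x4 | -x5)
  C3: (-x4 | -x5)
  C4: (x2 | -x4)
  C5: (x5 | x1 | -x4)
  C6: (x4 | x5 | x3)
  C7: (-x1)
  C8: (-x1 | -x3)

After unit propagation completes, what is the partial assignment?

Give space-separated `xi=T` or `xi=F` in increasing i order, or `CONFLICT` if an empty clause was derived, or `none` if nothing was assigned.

Answer: x1=F x4=F

Derivation:
unit clause [-4] forces x4=F; simplify:
  drop 4 from [4, 5, 3] -> [5, 3]
  satisfied 5 clause(s); 3 remain; assigned so far: [4]
unit clause [-1] forces x1=F; simplify:
  satisfied 2 clause(s); 1 remain; assigned so far: [1, 4]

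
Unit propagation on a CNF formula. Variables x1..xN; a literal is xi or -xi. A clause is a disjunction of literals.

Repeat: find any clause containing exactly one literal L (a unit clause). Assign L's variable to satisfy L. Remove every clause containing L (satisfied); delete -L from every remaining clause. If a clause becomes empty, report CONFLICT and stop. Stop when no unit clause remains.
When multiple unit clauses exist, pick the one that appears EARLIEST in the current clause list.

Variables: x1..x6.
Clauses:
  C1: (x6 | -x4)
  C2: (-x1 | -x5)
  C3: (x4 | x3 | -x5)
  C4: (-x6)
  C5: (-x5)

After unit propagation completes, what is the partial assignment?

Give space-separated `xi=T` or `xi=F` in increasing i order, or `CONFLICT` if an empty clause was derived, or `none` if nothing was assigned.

Answer: x4=F x5=F x6=F

Derivation:
unit clause [-6] forces x6=F; simplify:
  drop 6 from [6, -4] -> [-4]
  satisfied 1 clause(s); 4 remain; assigned so far: [6]
unit clause [-4] forces x4=F; simplify:
  drop 4 from [4, 3, -5] -> [3, -5]
  satisfied 1 clause(s); 3 remain; assigned so far: [4, 6]
unit clause [-5] forces x5=F; simplify:
  satisfied 3 clause(s); 0 remain; assigned so far: [4, 5, 6]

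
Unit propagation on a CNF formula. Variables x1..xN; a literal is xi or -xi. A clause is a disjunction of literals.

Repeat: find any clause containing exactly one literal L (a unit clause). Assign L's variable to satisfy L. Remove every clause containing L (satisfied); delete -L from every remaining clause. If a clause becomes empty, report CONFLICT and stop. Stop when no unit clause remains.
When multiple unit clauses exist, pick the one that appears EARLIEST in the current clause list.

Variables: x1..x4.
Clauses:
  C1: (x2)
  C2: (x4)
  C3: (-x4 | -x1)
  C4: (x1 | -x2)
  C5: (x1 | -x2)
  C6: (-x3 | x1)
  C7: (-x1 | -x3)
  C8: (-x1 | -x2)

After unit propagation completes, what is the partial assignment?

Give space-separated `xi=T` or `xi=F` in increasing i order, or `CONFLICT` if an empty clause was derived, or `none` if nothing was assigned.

unit clause [2] forces x2=T; simplify:
  drop -2 from [1, -2] -> [1]
  drop -2 from [1, -2] -> [1]
  drop -2 from [-1, -2] -> [-1]
  satisfied 1 clause(s); 7 remain; assigned so far: [2]
unit clause [4] forces x4=T; simplify:
  drop -4 from [-4, -1] -> [-1]
  satisfied 1 clause(s); 6 remain; assigned so far: [2, 4]
unit clause [-1] forces x1=F; simplify:
  drop 1 from [1] -> [] (empty!)
  drop 1 from [1] -> [] (empty!)
  drop 1 from [-3, 1] -> [-3]
  satisfied 3 clause(s); 3 remain; assigned so far: [1, 2, 4]
CONFLICT (empty clause)

Answer: CONFLICT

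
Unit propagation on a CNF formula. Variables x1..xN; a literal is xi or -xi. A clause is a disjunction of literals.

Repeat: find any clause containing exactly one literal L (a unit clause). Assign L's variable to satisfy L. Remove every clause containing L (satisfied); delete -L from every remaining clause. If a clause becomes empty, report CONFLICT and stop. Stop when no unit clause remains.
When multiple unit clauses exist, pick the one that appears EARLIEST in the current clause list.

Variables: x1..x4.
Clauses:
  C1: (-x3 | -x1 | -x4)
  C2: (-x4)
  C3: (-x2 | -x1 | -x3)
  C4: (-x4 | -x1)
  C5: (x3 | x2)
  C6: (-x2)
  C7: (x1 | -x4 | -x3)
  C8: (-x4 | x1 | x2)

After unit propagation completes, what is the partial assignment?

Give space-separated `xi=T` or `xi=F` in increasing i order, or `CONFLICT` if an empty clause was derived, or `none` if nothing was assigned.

Answer: x2=F x3=T x4=F

Derivation:
unit clause [-4] forces x4=F; simplify:
  satisfied 5 clause(s); 3 remain; assigned so far: [4]
unit clause [-2] forces x2=F; simplify:
  drop 2 from [3, 2] -> [3]
  satisfied 2 clause(s); 1 remain; assigned so far: [2, 4]
unit clause [3] forces x3=T; simplify:
  satisfied 1 clause(s); 0 remain; assigned so far: [2, 3, 4]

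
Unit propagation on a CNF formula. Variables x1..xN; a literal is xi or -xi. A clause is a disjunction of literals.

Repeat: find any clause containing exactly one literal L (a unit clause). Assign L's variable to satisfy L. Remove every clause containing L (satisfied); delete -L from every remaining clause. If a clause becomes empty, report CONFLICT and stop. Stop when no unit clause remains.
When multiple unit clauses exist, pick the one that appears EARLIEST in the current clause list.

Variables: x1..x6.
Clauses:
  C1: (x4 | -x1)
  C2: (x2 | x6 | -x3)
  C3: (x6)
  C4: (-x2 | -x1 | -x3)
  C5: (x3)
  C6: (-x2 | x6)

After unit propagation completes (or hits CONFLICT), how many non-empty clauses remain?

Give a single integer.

Answer: 2

Derivation:
unit clause [6] forces x6=T; simplify:
  satisfied 3 clause(s); 3 remain; assigned so far: [6]
unit clause [3] forces x3=T; simplify:
  drop -3 from [-2, -1, -3] -> [-2, -1]
  satisfied 1 clause(s); 2 remain; assigned so far: [3, 6]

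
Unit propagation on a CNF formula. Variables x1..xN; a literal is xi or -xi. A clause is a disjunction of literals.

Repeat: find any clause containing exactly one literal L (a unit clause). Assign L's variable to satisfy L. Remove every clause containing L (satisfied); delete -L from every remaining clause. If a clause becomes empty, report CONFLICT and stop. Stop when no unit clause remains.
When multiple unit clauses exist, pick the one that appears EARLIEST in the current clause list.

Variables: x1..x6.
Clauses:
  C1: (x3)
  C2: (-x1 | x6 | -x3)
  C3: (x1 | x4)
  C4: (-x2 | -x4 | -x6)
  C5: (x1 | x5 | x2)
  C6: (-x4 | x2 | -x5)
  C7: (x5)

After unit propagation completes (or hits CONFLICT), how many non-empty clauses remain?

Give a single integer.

unit clause [3] forces x3=T; simplify:
  drop -3 from [-1, 6, -3] -> [-1, 6]
  satisfied 1 clause(s); 6 remain; assigned so far: [3]
unit clause [5] forces x5=T; simplify:
  drop -5 from [-4, 2, -5] -> [-4, 2]
  satisfied 2 clause(s); 4 remain; assigned so far: [3, 5]

Answer: 4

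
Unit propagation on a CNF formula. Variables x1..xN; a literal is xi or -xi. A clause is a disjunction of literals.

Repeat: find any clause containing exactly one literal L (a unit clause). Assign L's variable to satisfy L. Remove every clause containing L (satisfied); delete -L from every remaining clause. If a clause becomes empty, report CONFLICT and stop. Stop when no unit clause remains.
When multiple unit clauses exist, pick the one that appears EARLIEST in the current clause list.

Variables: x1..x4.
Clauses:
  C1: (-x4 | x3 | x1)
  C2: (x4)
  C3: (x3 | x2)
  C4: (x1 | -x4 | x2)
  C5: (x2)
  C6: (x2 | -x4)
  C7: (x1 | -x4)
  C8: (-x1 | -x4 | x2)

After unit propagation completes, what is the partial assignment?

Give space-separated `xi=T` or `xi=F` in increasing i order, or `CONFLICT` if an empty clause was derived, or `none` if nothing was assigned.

Answer: x1=T x2=T x4=T

Derivation:
unit clause [4] forces x4=T; simplify:
  drop -4 from [-4, 3, 1] -> [3, 1]
  drop -4 from [1, -4, 2] -> [1, 2]
  drop -4 from [2, -4] -> [2]
  drop -4 from [1, -4] -> [1]
  drop -4 from [-1, -4, 2] -> [-1, 2]
  satisfied 1 clause(s); 7 remain; assigned so far: [4]
unit clause [2] forces x2=T; simplify:
  satisfied 5 clause(s); 2 remain; assigned so far: [2, 4]
unit clause [1] forces x1=T; simplify:
  satisfied 2 clause(s); 0 remain; assigned so far: [1, 2, 4]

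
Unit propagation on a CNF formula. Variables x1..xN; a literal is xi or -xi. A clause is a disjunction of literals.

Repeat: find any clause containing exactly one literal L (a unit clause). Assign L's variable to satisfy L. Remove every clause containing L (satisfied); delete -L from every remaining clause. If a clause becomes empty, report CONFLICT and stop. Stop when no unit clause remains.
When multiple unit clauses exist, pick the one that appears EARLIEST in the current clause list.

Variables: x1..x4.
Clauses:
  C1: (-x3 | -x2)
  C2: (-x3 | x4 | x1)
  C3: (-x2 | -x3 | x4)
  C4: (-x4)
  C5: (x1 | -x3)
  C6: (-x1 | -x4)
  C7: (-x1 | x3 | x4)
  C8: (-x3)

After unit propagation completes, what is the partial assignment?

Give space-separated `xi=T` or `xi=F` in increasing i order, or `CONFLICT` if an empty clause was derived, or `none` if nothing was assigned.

Answer: x1=F x3=F x4=F

Derivation:
unit clause [-4] forces x4=F; simplify:
  drop 4 from [-3, 4, 1] -> [-3, 1]
  drop 4 from [-2, -3, 4] -> [-2, -3]
  drop 4 from [-1, 3, 4] -> [-1, 3]
  satisfied 2 clause(s); 6 remain; assigned so far: [4]
unit clause [-3] forces x3=F; simplify:
  drop 3 from [-1, 3] -> [-1]
  satisfied 5 clause(s); 1 remain; assigned so far: [3, 4]
unit clause [-1] forces x1=F; simplify:
  satisfied 1 clause(s); 0 remain; assigned so far: [1, 3, 4]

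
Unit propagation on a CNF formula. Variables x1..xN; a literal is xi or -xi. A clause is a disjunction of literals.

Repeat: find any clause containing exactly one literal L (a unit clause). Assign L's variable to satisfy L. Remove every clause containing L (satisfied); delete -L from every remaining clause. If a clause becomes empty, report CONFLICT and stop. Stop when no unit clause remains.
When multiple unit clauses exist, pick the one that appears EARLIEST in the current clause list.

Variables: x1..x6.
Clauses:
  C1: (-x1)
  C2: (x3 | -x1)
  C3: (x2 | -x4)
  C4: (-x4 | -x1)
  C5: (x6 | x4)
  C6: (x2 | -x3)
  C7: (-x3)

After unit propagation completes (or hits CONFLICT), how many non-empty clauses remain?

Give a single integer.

Answer: 2

Derivation:
unit clause [-1] forces x1=F; simplify:
  satisfied 3 clause(s); 4 remain; assigned so far: [1]
unit clause [-3] forces x3=F; simplify:
  satisfied 2 clause(s); 2 remain; assigned so far: [1, 3]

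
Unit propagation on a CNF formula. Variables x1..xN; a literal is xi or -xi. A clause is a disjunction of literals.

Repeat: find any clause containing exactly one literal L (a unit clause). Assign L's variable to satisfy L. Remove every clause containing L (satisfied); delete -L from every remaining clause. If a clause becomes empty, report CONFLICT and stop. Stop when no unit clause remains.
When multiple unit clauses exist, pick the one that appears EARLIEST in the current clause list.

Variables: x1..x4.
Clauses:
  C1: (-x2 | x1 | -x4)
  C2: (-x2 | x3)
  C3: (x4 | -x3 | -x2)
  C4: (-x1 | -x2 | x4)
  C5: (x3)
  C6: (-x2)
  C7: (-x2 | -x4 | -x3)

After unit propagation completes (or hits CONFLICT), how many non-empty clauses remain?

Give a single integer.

unit clause [3] forces x3=T; simplify:
  drop -3 from [4, -3, -2] -> [4, -2]
  drop -3 from [-2, -4, -3] -> [-2, -4]
  satisfied 2 clause(s); 5 remain; assigned so far: [3]
unit clause [-2] forces x2=F; simplify:
  satisfied 5 clause(s); 0 remain; assigned so far: [2, 3]

Answer: 0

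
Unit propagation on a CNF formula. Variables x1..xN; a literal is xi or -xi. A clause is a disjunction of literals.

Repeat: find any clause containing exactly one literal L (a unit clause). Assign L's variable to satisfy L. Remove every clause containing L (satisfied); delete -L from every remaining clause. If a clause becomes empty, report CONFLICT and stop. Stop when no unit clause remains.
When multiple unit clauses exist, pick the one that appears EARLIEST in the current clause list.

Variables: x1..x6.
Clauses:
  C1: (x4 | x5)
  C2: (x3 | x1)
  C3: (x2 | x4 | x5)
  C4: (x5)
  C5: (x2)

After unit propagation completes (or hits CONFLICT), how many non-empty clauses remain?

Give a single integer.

Answer: 1

Derivation:
unit clause [5] forces x5=T; simplify:
  satisfied 3 clause(s); 2 remain; assigned so far: [5]
unit clause [2] forces x2=T; simplify:
  satisfied 1 clause(s); 1 remain; assigned so far: [2, 5]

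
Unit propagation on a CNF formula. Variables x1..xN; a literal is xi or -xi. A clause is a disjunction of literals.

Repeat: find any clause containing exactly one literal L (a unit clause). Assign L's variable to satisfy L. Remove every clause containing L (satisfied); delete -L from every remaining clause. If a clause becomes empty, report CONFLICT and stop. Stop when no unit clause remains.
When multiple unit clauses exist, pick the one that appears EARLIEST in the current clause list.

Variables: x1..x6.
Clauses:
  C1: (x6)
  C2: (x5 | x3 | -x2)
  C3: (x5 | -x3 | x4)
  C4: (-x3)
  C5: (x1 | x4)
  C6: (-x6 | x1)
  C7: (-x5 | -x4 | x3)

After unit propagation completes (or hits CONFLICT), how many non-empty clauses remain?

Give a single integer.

Answer: 2

Derivation:
unit clause [6] forces x6=T; simplify:
  drop -6 from [-6, 1] -> [1]
  satisfied 1 clause(s); 6 remain; assigned so far: [6]
unit clause [-3] forces x3=F; simplify:
  drop 3 from [5, 3, -2] -> [5, -2]
  drop 3 from [-5, -4, 3] -> [-5, -4]
  satisfied 2 clause(s); 4 remain; assigned so far: [3, 6]
unit clause [1] forces x1=T; simplify:
  satisfied 2 clause(s); 2 remain; assigned so far: [1, 3, 6]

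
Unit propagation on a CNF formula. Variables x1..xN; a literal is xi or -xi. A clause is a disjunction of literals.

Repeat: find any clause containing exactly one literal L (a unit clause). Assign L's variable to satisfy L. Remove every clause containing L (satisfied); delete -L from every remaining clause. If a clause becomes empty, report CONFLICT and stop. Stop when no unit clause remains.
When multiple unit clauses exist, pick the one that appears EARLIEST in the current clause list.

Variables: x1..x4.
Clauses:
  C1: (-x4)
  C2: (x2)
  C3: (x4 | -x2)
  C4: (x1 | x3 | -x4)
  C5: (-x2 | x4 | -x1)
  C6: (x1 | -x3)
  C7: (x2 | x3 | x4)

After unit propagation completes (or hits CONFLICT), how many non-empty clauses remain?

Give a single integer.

unit clause [-4] forces x4=F; simplify:
  drop 4 from [4, -2] -> [-2]
  drop 4 from [-2, 4, -1] -> [-2, -1]
  drop 4 from [2, 3, 4] -> [2, 3]
  satisfied 2 clause(s); 5 remain; assigned so far: [4]
unit clause [2] forces x2=T; simplify:
  drop -2 from [-2] -> [] (empty!)
  drop -2 from [-2, -1] -> [-1]
  satisfied 2 clause(s); 3 remain; assigned so far: [2, 4]
CONFLICT (empty clause)

Answer: 2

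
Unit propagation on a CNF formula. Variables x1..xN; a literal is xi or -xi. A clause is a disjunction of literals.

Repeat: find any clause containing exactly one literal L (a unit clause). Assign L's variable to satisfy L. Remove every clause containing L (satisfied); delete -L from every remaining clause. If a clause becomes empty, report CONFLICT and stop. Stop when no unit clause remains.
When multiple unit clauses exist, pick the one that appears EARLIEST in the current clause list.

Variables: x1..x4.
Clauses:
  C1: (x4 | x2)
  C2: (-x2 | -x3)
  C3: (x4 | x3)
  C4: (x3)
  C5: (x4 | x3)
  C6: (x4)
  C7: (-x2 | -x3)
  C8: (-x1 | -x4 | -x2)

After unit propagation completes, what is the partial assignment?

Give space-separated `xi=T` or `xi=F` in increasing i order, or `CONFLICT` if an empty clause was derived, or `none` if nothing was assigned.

Answer: x2=F x3=T x4=T

Derivation:
unit clause [3] forces x3=T; simplify:
  drop -3 from [-2, -3] -> [-2]
  drop -3 from [-2, -3] -> [-2]
  satisfied 3 clause(s); 5 remain; assigned so far: [3]
unit clause [-2] forces x2=F; simplify:
  drop 2 from [4, 2] -> [4]
  satisfied 3 clause(s); 2 remain; assigned so far: [2, 3]
unit clause [4] forces x4=T; simplify:
  satisfied 2 clause(s); 0 remain; assigned so far: [2, 3, 4]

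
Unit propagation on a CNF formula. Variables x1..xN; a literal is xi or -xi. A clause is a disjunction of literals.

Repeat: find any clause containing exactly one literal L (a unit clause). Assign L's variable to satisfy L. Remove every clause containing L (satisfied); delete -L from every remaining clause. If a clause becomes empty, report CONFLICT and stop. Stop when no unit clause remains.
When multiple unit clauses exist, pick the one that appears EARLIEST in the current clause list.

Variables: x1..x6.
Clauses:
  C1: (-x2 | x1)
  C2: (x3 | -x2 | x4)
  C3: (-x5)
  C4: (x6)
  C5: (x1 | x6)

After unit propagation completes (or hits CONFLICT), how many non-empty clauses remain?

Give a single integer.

unit clause [-5] forces x5=F; simplify:
  satisfied 1 clause(s); 4 remain; assigned so far: [5]
unit clause [6] forces x6=T; simplify:
  satisfied 2 clause(s); 2 remain; assigned so far: [5, 6]

Answer: 2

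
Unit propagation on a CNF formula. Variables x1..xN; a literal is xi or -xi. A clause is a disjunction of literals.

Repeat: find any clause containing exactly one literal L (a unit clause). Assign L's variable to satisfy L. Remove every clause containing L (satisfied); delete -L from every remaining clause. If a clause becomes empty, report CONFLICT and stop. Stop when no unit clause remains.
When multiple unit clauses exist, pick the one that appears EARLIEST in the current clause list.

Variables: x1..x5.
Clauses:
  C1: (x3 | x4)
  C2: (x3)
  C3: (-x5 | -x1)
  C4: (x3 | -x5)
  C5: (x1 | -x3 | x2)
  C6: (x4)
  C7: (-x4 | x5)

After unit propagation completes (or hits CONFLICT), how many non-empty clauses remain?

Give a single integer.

unit clause [3] forces x3=T; simplify:
  drop -3 from [1, -3, 2] -> [1, 2]
  satisfied 3 clause(s); 4 remain; assigned so far: [3]
unit clause [4] forces x4=T; simplify:
  drop -4 from [-4, 5] -> [5]
  satisfied 1 clause(s); 3 remain; assigned so far: [3, 4]
unit clause [5] forces x5=T; simplify:
  drop -5 from [-5, -1] -> [-1]
  satisfied 1 clause(s); 2 remain; assigned so far: [3, 4, 5]
unit clause [-1] forces x1=F; simplify:
  drop 1 from [1, 2] -> [2]
  satisfied 1 clause(s); 1 remain; assigned so far: [1, 3, 4, 5]
unit clause [2] forces x2=T; simplify:
  satisfied 1 clause(s); 0 remain; assigned so far: [1, 2, 3, 4, 5]

Answer: 0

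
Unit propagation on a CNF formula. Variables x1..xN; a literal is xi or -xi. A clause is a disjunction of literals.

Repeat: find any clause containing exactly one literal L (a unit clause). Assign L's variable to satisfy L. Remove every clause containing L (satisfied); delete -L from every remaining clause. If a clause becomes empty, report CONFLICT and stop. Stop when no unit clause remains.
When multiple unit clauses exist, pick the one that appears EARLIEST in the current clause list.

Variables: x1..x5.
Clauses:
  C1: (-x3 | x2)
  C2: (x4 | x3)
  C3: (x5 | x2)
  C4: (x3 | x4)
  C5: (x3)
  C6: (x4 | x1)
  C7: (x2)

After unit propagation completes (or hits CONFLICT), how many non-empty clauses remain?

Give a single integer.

unit clause [3] forces x3=T; simplify:
  drop -3 from [-3, 2] -> [2]
  satisfied 3 clause(s); 4 remain; assigned so far: [3]
unit clause [2] forces x2=T; simplify:
  satisfied 3 clause(s); 1 remain; assigned so far: [2, 3]

Answer: 1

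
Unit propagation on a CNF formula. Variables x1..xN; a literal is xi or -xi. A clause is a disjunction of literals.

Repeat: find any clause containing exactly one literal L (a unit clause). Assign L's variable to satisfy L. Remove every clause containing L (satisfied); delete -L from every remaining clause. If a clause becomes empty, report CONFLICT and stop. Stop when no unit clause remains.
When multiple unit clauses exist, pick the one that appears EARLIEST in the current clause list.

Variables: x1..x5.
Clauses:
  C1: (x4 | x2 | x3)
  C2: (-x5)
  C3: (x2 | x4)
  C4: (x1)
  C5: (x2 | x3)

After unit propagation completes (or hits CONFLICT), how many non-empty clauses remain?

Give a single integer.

unit clause [-5] forces x5=F; simplify:
  satisfied 1 clause(s); 4 remain; assigned so far: [5]
unit clause [1] forces x1=T; simplify:
  satisfied 1 clause(s); 3 remain; assigned so far: [1, 5]

Answer: 3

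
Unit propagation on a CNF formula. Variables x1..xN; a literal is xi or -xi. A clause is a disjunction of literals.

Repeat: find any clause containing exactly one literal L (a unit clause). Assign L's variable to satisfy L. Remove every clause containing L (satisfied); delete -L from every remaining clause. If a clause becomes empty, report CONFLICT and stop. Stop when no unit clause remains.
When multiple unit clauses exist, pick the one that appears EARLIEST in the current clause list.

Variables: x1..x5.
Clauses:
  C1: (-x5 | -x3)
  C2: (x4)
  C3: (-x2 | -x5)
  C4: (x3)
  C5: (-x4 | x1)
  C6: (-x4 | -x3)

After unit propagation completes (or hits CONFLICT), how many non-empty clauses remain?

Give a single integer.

unit clause [4] forces x4=T; simplify:
  drop -4 from [-4, 1] -> [1]
  drop -4 from [-4, -3] -> [-3]
  satisfied 1 clause(s); 5 remain; assigned so far: [4]
unit clause [3] forces x3=T; simplify:
  drop -3 from [-5, -3] -> [-5]
  drop -3 from [-3] -> [] (empty!)
  satisfied 1 clause(s); 4 remain; assigned so far: [3, 4]
CONFLICT (empty clause)

Answer: 3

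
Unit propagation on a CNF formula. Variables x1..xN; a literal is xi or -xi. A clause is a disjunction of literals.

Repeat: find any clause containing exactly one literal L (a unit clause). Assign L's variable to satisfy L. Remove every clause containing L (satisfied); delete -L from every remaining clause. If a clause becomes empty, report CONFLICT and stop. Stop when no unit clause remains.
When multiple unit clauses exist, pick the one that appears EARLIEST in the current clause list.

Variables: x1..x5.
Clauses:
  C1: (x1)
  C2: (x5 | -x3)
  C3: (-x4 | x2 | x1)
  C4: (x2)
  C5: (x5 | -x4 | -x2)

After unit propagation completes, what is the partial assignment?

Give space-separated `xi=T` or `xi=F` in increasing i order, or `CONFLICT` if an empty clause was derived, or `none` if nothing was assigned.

Answer: x1=T x2=T

Derivation:
unit clause [1] forces x1=T; simplify:
  satisfied 2 clause(s); 3 remain; assigned so far: [1]
unit clause [2] forces x2=T; simplify:
  drop -2 from [5, -4, -2] -> [5, -4]
  satisfied 1 clause(s); 2 remain; assigned so far: [1, 2]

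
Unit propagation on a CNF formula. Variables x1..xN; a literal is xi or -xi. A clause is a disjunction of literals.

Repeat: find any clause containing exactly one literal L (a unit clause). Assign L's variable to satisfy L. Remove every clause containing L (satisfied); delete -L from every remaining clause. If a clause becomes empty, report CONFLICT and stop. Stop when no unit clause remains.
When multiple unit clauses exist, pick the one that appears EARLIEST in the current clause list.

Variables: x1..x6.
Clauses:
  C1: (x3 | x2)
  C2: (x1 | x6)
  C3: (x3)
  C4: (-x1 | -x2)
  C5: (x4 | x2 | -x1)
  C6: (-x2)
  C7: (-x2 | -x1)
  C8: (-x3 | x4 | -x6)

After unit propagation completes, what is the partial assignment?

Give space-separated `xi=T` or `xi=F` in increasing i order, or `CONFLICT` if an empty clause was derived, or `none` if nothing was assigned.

Answer: x2=F x3=T

Derivation:
unit clause [3] forces x3=T; simplify:
  drop -3 from [-3, 4, -6] -> [4, -6]
  satisfied 2 clause(s); 6 remain; assigned so far: [3]
unit clause [-2] forces x2=F; simplify:
  drop 2 from [4, 2, -1] -> [4, -1]
  satisfied 3 clause(s); 3 remain; assigned so far: [2, 3]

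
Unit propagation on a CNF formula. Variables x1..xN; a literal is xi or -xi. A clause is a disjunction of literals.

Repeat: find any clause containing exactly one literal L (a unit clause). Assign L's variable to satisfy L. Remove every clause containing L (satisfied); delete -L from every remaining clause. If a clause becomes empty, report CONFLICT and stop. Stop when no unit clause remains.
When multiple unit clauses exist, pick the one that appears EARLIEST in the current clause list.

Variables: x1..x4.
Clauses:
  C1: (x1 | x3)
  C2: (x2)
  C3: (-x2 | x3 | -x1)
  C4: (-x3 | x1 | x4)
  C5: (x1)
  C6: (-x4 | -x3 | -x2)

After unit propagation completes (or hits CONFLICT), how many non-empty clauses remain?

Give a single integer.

Answer: 0

Derivation:
unit clause [2] forces x2=T; simplify:
  drop -2 from [-2, 3, -1] -> [3, -1]
  drop -2 from [-4, -3, -2] -> [-4, -3]
  satisfied 1 clause(s); 5 remain; assigned so far: [2]
unit clause [1] forces x1=T; simplify:
  drop -1 from [3, -1] -> [3]
  satisfied 3 clause(s); 2 remain; assigned so far: [1, 2]
unit clause [3] forces x3=T; simplify:
  drop -3 from [-4, -3] -> [-4]
  satisfied 1 clause(s); 1 remain; assigned so far: [1, 2, 3]
unit clause [-4] forces x4=F; simplify:
  satisfied 1 clause(s); 0 remain; assigned so far: [1, 2, 3, 4]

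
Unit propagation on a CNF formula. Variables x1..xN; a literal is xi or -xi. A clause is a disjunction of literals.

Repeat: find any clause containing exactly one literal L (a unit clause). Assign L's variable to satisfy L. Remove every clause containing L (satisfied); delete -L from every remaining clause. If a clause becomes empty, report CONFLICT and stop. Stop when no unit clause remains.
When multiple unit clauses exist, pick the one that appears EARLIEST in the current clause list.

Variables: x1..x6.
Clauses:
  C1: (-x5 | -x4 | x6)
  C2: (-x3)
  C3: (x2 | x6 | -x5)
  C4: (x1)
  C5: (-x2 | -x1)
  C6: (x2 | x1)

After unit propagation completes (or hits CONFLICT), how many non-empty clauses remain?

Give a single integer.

Answer: 2

Derivation:
unit clause [-3] forces x3=F; simplify:
  satisfied 1 clause(s); 5 remain; assigned so far: [3]
unit clause [1] forces x1=T; simplify:
  drop -1 from [-2, -1] -> [-2]
  satisfied 2 clause(s); 3 remain; assigned so far: [1, 3]
unit clause [-2] forces x2=F; simplify:
  drop 2 from [2, 6, -5] -> [6, -5]
  satisfied 1 clause(s); 2 remain; assigned so far: [1, 2, 3]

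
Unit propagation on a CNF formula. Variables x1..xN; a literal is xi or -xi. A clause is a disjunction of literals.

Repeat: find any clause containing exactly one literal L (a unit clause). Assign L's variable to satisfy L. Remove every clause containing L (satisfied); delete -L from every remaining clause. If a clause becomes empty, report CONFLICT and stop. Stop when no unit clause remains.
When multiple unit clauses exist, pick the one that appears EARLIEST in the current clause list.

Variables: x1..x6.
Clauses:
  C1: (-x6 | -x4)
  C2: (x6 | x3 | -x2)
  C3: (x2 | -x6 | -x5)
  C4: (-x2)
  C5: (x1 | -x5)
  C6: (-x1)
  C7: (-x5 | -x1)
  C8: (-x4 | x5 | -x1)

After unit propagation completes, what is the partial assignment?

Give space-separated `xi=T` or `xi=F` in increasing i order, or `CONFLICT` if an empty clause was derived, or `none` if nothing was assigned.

Answer: x1=F x2=F x5=F

Derivation:
unit clause [-2] forces x2=F; simplify:
  drop 2 from [2, -6, -5] -> [-6, -5]
  satisfied 2 clause(s); 6 remain; assigned so far: [2]
unit clause [-1] forces x1=F; simplify:
  drop 1 from [1, -5] -> [-5]
  satisfied 3 clause(s); 3 remain; assigned so far: [1, 2]
unit clause [-5] forces x5=F; simplify:
  satisfied 2 clause(s); 1 remain; assigned so far: [1, 2, 5]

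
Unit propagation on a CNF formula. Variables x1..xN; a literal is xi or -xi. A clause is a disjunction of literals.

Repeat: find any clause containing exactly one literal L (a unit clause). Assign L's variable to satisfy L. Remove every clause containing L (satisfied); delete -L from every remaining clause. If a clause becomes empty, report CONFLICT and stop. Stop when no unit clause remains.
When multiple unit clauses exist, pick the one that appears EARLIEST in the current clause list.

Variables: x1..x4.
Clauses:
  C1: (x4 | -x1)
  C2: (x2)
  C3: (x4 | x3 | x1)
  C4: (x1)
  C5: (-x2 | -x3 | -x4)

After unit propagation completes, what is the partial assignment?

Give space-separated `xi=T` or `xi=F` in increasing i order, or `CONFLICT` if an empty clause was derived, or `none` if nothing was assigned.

Answer: x1=T x2=T x3=F x4=T

Derivation:
unit clause [2] forces x2=T; simplify:
  drop -2 from [-2, -3, -4] -> [-3, -4]
  satisfied 1 clause(s); 4 remain; assigned so far: [2]
unit clause [1] forces x1=T; simplify:
  drop -1 from [4, -1] -> [4]
  satisfied 2 clause(s); 2 remain; assigned so far: [1, 2]
unit clause [4] forces x4=T; simplify:
  drop -4 from [-3, -4] -> [-3]
  satisfied 1 clause(s); 1 remain; assigned so far: [1, 2, 4]
unit clause [-3] forces x3=F; simplify:
  satisfied 1 clause(s); 0 remain; assigned so far: [1, 2, 3, 4]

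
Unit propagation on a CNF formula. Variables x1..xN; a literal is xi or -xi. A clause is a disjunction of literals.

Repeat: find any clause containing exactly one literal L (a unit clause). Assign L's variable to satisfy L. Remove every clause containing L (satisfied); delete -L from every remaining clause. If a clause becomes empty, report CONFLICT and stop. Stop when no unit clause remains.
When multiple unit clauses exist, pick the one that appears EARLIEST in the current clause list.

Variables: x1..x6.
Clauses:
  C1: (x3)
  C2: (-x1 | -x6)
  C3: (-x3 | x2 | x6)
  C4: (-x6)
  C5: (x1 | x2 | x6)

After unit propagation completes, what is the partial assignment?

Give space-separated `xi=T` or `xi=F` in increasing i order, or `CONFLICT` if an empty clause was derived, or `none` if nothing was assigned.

unit clause [3] forces x3=T; simplify:
  drop -3 from [-3, 2, 6] -> [2, 6]
  satisfied 1 clause(s); 4 remain; assigned so far: [3]
unit clause [-6] forces x6=F; simplify:
  drop 6 from [2, 6] -> [2]
  drop 6 from [1, 2, 6] -> [1, 2]
  satisfied 2 clause(s); 2 remain; assigned so far: [3, 6]
unit clause [2] forces x2=T; simplify:
  satisfied 2 clause(s); 0 remain; assigned so far: [2, 3, 6]

Answer: x2=T x3=T x6=F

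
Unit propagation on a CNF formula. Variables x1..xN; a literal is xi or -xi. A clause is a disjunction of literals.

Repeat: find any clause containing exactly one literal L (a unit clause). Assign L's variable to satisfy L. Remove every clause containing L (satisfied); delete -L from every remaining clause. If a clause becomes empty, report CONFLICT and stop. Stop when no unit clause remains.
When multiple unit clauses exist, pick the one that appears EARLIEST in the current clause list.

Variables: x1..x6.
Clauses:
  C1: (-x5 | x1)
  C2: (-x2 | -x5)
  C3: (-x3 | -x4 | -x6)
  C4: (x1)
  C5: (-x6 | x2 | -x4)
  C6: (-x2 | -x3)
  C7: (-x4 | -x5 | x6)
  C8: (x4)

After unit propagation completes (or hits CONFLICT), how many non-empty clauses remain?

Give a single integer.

Answer: 5

Derivation:
unit clause [1] forces x1=T; simplify:
  satisfied 2 clause(s); 6 remain; assigned so far: [1]
unit clause [4] forces x4=T; simplify:
  drop -4 from [-3, -4, -6] -> [-3, -6]
  drop -4 from [-6, 2, -4] -> [-6, 2]
  drop -4 from [-4, -5, 6] -> [-5, 6]
  satisfied 1 clause(s); 5 remain; assigned so far: [1, 4]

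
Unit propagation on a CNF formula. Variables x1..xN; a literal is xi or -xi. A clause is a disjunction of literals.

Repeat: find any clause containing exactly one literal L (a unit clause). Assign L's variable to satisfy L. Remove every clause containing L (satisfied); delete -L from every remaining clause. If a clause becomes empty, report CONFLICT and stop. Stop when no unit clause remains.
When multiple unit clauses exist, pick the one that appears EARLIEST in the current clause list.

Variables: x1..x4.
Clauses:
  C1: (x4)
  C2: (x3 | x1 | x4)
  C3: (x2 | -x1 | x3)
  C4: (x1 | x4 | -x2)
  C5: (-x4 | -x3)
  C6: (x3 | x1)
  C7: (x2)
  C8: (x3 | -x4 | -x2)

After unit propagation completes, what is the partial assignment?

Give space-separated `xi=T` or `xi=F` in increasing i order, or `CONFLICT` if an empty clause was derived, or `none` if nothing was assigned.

Answer: CONFLICT

Derivation:
unit clause [4] forces x4=T; simplify:
  drop -4 from [-4, -3] -> [-3]
  drop -4 from [3, -4, -2] -> [3, -2]
  satisfied 3 clause(s); 5 remain; assigned so far: [4]
unit clause [-3] forces x3=F; simplify:
  drop 3 from [2, -1, 3] -> [2, -1]
  drop 3 from [3, 1] -> [1]
  drop 3 from [3, -2] -> [-2]
  satisfied 1 clause(s); 4 remain; assigned so far: [3, 4]
unit clause [1] forces x1=T; simplify:
  drop -1 from [2, -1] -> [2]
  satisfied 1 clause(s); 3 remain; assigned so far: [1, 3, 4]
unit clause [2] forces x2=T; simplify:
  drop -2 from [-2] -> [] (empty!)
  satisfied 2 clause(s); 1 remain; assigned so far: [1, 2, 3, 4]
CONFLICT (empty clause)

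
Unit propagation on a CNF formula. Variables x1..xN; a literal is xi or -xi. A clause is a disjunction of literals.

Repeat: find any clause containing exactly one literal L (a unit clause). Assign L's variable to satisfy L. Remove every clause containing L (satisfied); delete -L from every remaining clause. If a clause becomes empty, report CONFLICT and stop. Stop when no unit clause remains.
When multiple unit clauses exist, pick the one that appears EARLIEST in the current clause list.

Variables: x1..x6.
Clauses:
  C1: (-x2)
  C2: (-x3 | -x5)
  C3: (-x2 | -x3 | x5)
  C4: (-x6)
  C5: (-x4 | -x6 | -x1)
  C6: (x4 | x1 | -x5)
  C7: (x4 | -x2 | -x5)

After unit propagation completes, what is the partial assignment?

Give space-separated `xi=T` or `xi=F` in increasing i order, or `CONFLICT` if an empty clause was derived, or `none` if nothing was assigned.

Answer: x2=F x6=F

Derivation:
unit clause [-2] forces x2=F; simplify:
  satisfied 3 clause(s); 4 remain; assigned so far: [2]
unit clause [-6] forces x6=F; simplify:
  satisfied 2 clause(s); 2 remain; assigned so far: [2, 6]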